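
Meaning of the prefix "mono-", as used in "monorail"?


Prefix: mono-
Example: monorail = mono- + rail
Meaning = one


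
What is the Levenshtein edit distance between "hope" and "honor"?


Word 1: "hope" (length 4)
Word 2: "honor" (length 5)
One optimal edit sequence (insert/delete/substitute each cost 1):
  1. keep 'h'
  2. keep 'o'
  3. insert 'n'  (+1)
  4. substitute 'p' -> 'o'  (+1)
  5. substitute 'e' -> 'r'  (+1)
Total edit operations: 3
Edit distance = 3


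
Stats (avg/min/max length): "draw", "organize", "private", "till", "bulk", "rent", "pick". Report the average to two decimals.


Lengths: "draw"=4, "organize"=8, "private"=7, "till"=4, "bulk"=4, "rent"=4, "pick"=4
Sum = 35, Count = 7
Average = 35/7 = 5.00
= avg=5.00, min=4, max=8


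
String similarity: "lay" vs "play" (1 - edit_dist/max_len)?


Word 1: "lay" (length 3)
Word 2: "play" (length 4)
One optimal edit sequence:
  1. insert 'p'  (+1)
  2. keep 'l'
  3. keep 'a'
  4. keep 'y'
Edit distance = 1
Max length = max(3, 4) = 4
Similarity = 1 - 1/4
= 0.7500


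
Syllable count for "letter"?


Word: "letter"
Syllable breakdown: let · ter
Counting: 2 parts
= 2 syllables


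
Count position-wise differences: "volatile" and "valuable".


Comparing character by character (same length = 8):
  Pos 0: 'v' vs 'v' =
  Pos 1: 'o' vs 'a' !=
  Pos 2: 'l' vs 'l' =
  Pos 3: 'a' vs 'u' !=
  Pos 4: 't' vs 'a' !=
  Pos 5: 'i' vs 'b' !=
  Pos 6: 'l' vs 'l' =
  Pos 7: 'e' vs 'e' =
Hamming distance = 4


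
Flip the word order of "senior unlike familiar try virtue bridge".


Original: "senior unlike familiar try virtue bridge"
Words (1..n): senior | unlike | familiar | try | virtue | bridge
Reversed (n..1): bridge | virtue | try | familiar | unlike | senior
Result = "bridge virtue try familiar unlike senior"


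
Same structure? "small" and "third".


Pattern of "small": [0, 1, 2, 3, 3]
Pattern of "third": [0, 1, 2, 3, 4]
Patterns do not match
Same pattern = No


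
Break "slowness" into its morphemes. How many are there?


Word: "slowness"
Morphemes: slow / -ness
Each morpheme carries meaning
= 2 morphemes


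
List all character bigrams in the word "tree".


Word: "tree" (length 4)
Number of bigrams = 4 - 2 + 1 = 3
  Position 0: "tr"
  Position 1: "re"
  Position 2: "ee"
Bigrams = "tr", "re", "ee"


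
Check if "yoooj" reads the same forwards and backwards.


Word: "yoooj"
Reversed: "joooy"
Forward == Backward? yoooj != joooy
Palindrome = No


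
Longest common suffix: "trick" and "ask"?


Word 1: "trick"
Word 2: "ask"
Comparing from end:
  Pos -1: 'k' == 'k'
  Pos -2: 'c' != 's' (stop)
LCS = "k" (length 1)


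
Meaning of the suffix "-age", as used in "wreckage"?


Suffix: -age
Example: wreckage (wreck + -age)
Meaning = result / collection


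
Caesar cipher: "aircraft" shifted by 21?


Word: "aircraft"
Shift: 21
Each letter → (letter + shift) mod 26:
  'a' (0) + 21 = 21 → 'v'
  'i' (8) + 21 = 3 → 'd'
  'r' (17) + 21 = 12 → 'm'
  'c' (2) + 21 = 23 → 'x'
  'r' (17) + 21 = 12 → 'm'
  'a' (0) + 21 = 21 → 'v'
  'f' (5) + 21 = 0 → 'a'
  't' (19) + 21 = 14 → 'o'
Result = "vdmxmvao"


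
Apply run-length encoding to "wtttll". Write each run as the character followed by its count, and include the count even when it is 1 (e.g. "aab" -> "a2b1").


String: "wtttll"
Scanning for consecutive runs:
  'w' x 1
  't' x 3
  'l' x 2
RLE = "w1t3l2"


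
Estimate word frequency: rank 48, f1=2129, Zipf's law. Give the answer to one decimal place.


Zipf's law: f(r) = f(1) / r
f(1) = 2129
f(48) = 2129 / 48
= 44.4 occurrences


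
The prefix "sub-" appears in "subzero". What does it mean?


Prefix: sub-
Example: subzero = sub- + zero
Meaning = under / below


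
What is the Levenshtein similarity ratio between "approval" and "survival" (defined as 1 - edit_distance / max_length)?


Word 1: "approval" (length 8)
Word 2: "survival" (length 8)
One optimal edit sequence:
  1. substitute 'a' -> 's'  (+1)
  2. substitute 'p' -> 'u'  (+1)
  3. substitute 'p' -> 'r'  (+1)
  4. substitute 'r' -> 'v'  (+1)
  5. substitute 'o' -> 'i'  (+1)
  6. keep 'v'
  7. keep 'a'
  8. keep 'l'
Edit distance = 5
Max length = max(8, 8) = 8
Similarity = 1 - 5/8
= 0.3750


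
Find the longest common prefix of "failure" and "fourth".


Word 1: "failure"
Word 2: "fourth"
Comparing from start:
  Pos 0: 'f' == 'f'
  Pos 1: 'a' != 'o' (stop)
LCP = "f" (length 1)


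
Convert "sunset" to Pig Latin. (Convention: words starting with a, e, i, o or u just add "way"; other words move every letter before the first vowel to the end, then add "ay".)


Word: "sunset"
Starts with consonant(s) → move to end, add 'ay'
Consonant cluster: "s"
Pig Latin = "unsetsay"


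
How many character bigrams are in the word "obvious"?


Word: "obvious" (length 7)
Number of 2-grams = length - 2 + 1 = 7 - 2 + 1
= 6


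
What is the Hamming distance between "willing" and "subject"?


Comparing character by character (same length = 7):
  Pos 0: 'w' vs 's' !=
  Pos 1: 'i' vs 'u' !=
  Pos 2: 'l' vs 'b' !=
  Pos 3: 'l' vs 'j' !=
  Pos 4: 'i' vs 'e' !=
  Pos 5: 'n' vs 'c' !=
  Pos 6: 'g' vs 't' !=
Hamming distance = 7


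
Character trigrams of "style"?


Word: "style" (length 5)
Number of trigrams = 5 - 3 + 1 = 3
  Position 0: "sty"
  Position 1: "tyl"
  Position 2: "yle"
Trigrams = "sty", "tyl", "yle"


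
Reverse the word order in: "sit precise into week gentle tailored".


Original: "sit precise into week gentle tailored"
Words (1..n): sit | precise | into | week | gentle | tailored
Reversed (n..1): tailored | gentle | week | into | precise | sit
Result = "tailored gentle week into precise sit"


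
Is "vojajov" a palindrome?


Word: "vojajov"
Reversed: "vojajov"
Forward == Backward? vojajov == vojajov
Palindrome = Yes


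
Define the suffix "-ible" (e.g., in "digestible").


Suffix: -ible
As in: digestible -> digest + -ible
Meaning = capable of


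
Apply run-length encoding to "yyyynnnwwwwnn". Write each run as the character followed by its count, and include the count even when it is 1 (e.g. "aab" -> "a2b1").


String: "yyyynnnwwwwnn"
Scanning for consecutive runs:
  'y' x 4
  'n' x 3
  'w' x 4
  'n' x 2
RLE = "y4n3w4n2"


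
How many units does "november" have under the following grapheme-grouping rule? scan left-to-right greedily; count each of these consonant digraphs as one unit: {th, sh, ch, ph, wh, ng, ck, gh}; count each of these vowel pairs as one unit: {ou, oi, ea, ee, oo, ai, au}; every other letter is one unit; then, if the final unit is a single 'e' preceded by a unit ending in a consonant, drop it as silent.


Word: "november" (8 letters)
Left-to-right scan:
  (1) 'n' (letter)
  (2) 'o' (letter)
  (3) 'v' (letter)
  (4) 'e' (letter)
  (5) 'm' (letter)
  (6) 'b' (letter)
  (7) 'e' (letter)
  (8) 'r' (letter)
Units from scan: 8
Sound units = 8 units


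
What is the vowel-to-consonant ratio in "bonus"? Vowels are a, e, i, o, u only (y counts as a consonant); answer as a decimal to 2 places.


Word: "bonus"
Vowels (a,e,i,o,u): 2
Consonants: 3
Ratio = 2/3
= 0.67


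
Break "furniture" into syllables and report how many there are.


Word: "furniture"
Syllable breakdown: fur | ni | ture
Counting: 3 parts
= 3 syllables


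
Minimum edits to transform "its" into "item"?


Word 1: "its" (length 3)
Word 2: "item" (length 4)
One optimal edit sequence (insert/delete/substitute each cost 1):
  1. keep 'i'
  2. keep 't'
  3. insert 'e'  (+1)
  4. substitute 's' -> 'm'  (+1)
Total edit operations: 2
Edit distance = 2


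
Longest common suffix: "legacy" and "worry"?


Word 1: "legacy"
Word 2: "worry"
Comparing from end:
  Pos -1: 'y' == 'y'
  Pos -2: 'c' != 'r' (stop)
LCS = "y" (length 1)


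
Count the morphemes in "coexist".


Word: "coexist"
Morphemes: co- | exist
Each morpheme carries meaning
= 2 morphemes


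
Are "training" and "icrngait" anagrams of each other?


Word 1: "training" → sorted: agiinnrt
Word 2: "icrngait" → sorted: acgiinrt
Same letters? agiinnrt != acgiinrt
Anagram = No


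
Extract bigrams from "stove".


Word: "stove" (length 5)
Number of bigrams = 5 - 2 + 1 = 4
  Position 0: "st"
  Position 1: "to"
  Position 2: "ov"
  Position 3: "ve"
Bigrams = "st", "to", "ov", "ve"


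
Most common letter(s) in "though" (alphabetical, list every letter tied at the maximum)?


Word: "though"
Letter counts:
  'g': 1
  'h': 2
  'o': 1
  't': 1
  'u': 1
Maximum count = 2
Most frequent = 'h' (2 times each)


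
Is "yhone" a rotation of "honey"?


Word: "honey", Candidate: "yhone"
Method: check if candidate is substring of word+word
"honeyhoney" contains "yhone"? Yes
Is rotation = Yes


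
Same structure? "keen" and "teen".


Pattern of "keen": [0, 1, 1, 2]
Pattern of "teen": [0, 1, 1, 2]
Patterns match
Same pattern = Yes


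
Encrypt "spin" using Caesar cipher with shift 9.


Word: "spin"
Shift: 9
Each letter → (letter + shift) mod 26:
  's' (18) + 9 = 1 → 'b'
  'p' (15) + 9 = 24 → 'y'
  'i' (8) + 9 = 17 → 'r'
  'n' (13) + 9 = 22 → 'w'
Result = "byrw"


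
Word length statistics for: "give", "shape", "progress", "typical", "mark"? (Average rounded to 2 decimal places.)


Lengths: "give"=4, "shape"=5, "progress"=8, "typical"=7, "mark"=4
Sum = 28, Count = 5
Average = 28/5 = 5.60
= avg=5.60, min=4, max=8


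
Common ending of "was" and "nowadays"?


Word 1: "was"
Word 2: "nowadays"
Comparing from end:
  Pos -1: 's' == 's'
  Pos -2: 'a' != 'y' (stop)
LCS = "s" (length 1)


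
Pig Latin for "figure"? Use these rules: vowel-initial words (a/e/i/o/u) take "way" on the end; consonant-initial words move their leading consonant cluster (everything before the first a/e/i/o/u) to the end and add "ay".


Word: "figure"
Starts with consonant(s) → move to end, add 'ay'
Consonant cluster: "f"
Pig Latin = "igurefay"


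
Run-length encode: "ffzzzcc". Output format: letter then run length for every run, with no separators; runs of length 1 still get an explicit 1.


String: "ffzzzcc"
Scanning for consecutive runs:
  'f' x 2
  'z' x 3
  'c' x 2
RLE = "f2z3c2"


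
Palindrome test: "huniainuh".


Word: "huniainuh"
Reversed: "huniainuh"
Forward == Backward? huniainuh == huniainuh
Palindrome = Yes


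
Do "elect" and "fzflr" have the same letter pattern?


Pattern of "elect": [0, 1, 0, 2, 3]
Pattern of "fzflr": [0, 1, 0, 2, 3]
Patterns match
Same pattern = Yes


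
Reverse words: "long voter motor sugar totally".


Original: "long voter motor sugar totally"
Words (1..n): long | voter | motor | sugar | totally
Reversed (n..1): totally | sugar | motor | voter | long
Result = "totally sugar motor voter long"


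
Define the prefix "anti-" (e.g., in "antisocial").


Prefix: anti-
Example: antisocial (anti- + social)
Meaning = against


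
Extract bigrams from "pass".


Word: "pass" (length 4)
Number of bigrams = 4 - 2 + 1 = 3
  Position 0: "pa"
  Position 1: "as"
  Position 2: "ss"
Bigrams = "pa", "as", "ss"


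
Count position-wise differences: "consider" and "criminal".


Comparing character by character (same length = 8):
  Pos 0: 'c' vs 'c' =
  Pos 1: 'o' vs 'r' !=
  Pos 2: 'n' vs 'i' !=
  Pos 3: 's' vs 'm' !=
  Pos 4: 'i' vs 'i' =
  Pos 5: 'd' vs 'n' !=
  Pos 6: 'e' vs 'a' !=
  Pos 7: 'r' vs 'l' !=
Hamming distance = 6


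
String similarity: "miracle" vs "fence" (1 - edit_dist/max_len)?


Word 1: "miracle" (length 7)
Word 2: "fence" (length 5)
One optimal edit sequence:
  1. delete 'm'  (+1)
  2. substitute 'i' -> 'f'  (+1)
  3. substitute 'r' -> 'e'  (+1)
  4. substitute 'a' -> 'n'  (+1)
  5. keep 'c'
  6. delete 'l'  (+1)
  7. keep 'e'
Edit distance = 5
Max length = max(7, 5) = 7
Similarity = 1 - 5/7
= 0.2857


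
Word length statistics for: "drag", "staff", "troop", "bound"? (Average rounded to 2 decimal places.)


Lengths: "drag"=4, "staff"=5, "troop"=5, "bound"=5
Sum = 19, Count = 4
Average = 19/4 = 4.75
= avg=4.75, min=4, max=5


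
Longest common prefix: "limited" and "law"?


Word 1: "limited"
Word 2: "law"
Comparing from start:
  Pos 0: 'l' == 'l'
  Pos 1: 'i' != 'a' (stop)
LCP = "l" (length 1)


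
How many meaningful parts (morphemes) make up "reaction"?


Word: "reaction"
Morphemes: re- / act / -ion
Each morpheme carries meaning
= 3 morphemes


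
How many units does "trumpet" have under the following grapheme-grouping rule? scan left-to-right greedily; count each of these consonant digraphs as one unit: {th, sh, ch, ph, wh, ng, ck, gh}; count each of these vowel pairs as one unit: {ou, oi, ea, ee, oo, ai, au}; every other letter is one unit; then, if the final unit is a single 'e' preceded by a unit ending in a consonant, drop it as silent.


Word: "trumpet" (7 letters)
Left-to-right scan:
  1. 't' (letter)
  2. 'r' (letter)
  3. 'u' (letter)
  4. 'm' (letter)
  5. 'p' (letter)
  6. 'e' (letter)
  7. 't' (letter)
Units from scan: 7
Sound units = 7 units


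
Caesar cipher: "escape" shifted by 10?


Word: "escape"
Shift: 10
Each letter → (letter + shift) mod 26:
  'e' (4) + 10 = 14 → 'o'
  's' (18) + 10 = 2 → 'c'
  'c' (2) + 10 = 12 → 'm'
  'a' (0) + 10 = 10 → 'k'
  'p' (15) + 10 = 25 → 'z'
  'e' (4) + 10 = 14 → 'o'
Result = "ocmkzo"


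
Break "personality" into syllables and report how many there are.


Word: "personality"
Syllable breakdown: per | son | al | i | ty
Counting: 5 parts
= 5 syllables


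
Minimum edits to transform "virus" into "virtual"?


Word 1: "virus" (length 5)
Word 2: "virtual" (length 7)
One optimal edit sequence (insert/delete/substitute each cost 1):
  1. keep 'v'
  2. keep 'i'
  3. keep 'r'
  4. insert 't'  (+1)
  5. keep 'u'
  6. insert 'a'  (+1)
  7. substitute 's' -> 'l'  (+1)
Total edit operations: 3
Edit distance = 3


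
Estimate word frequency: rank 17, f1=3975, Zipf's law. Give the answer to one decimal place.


Zipf's law: f(r) = f(1) / r
f(1) = 3975
f(17) = 3975 / 17
= 233.8 occurrences


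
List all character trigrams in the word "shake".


Word: "shake" (length 5)
Number of trigrams = 5 - 3 + 1 = 3
  Position 0: "sha"
  Position 1: "hak"
  Position 2: "ake"
Trigrams = "sha", "hak", "ake"


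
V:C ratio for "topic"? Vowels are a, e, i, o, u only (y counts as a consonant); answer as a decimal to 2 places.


Word: "topic"
Vowels (a,e,i,o,u): 2
Consonants: 3
Ratio = 2/3
= 0.67


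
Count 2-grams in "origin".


Word: "origin" (length 6)
Number of 2-grams = length - 2 + 1 = 6 - 2 + 1
= 5


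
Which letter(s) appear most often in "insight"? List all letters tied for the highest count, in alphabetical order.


Word: "insight"
Letter counts:
  'g': 1
  'h': 1
  'i': 2
  'n': 1
  's': 1
  't': 1
Maximum count = 2
Most frequent = 'i' (2 times each)


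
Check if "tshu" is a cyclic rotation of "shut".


Word: "shut", Candidate: "tshu"
Method: check if candidate is substring of word+word
"shutshut" contains "tshu"? Yes
Is rotation = Yes


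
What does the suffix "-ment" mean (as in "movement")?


Suffix: -ment
Example: movement (move + -ment)
Meaning = result of action


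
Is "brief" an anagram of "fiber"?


Word 1: "fiber" → sorted: befir
Word 2: "brief" → sorted: befir
Same letters? befir == befir
Anagram = Yes


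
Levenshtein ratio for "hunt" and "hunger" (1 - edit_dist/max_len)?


Word 1: "hunt" (length 4)
Word 2: "hunger" (length 6)
One optimal edit sequence:
  1. keep 'h'
  2. keep 'u'
  3. keep 'n'
  4. insert 'g'  (+1)
  5. insert 'e'  (+1)
  6. substitute 't' -> 'r'  (+1)
Edit distance = 3
Max length = max(4, 6) = 6
Similarity = 1 - 3/6
= 0.5000


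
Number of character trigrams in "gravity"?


Word: "gravity" (length 7)
Number of 3-grams = length - 3 + 1 = 7 - 3 + 1
= 5


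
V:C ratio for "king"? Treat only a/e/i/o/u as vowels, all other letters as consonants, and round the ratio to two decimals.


Word: "king"
Vowels (a,e,i,o,u): 1
Consonants: 3
Ratio = 1/3
= 0.33


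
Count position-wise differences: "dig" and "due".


Comparing character by character (same length = 3):
  Pos 0: 'd' vs 'd' =
  Pos 1: 'i' vs 'u' !=
  Pos 2: 'g' vs 'e' !=
Hamming distance = 2


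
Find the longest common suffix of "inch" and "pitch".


Word 1: "inch"
Word 2: "pitch"
Comparing from end:
  Pos -1: 'h' == 'h'
  Pos -2: 'c' == 'c'
  Pos -3: 'n' != 't' (stop)
LCS = "ch" (length 2)


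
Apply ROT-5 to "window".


Word: "window"
Shift: 5
Each letter → (letter + shift) mod 26:
  'w' (22) + 5 = 1 → 'b'
  'i' (8) + 5 = 13 → 'n'
  'n' (13) + 5 = 18 → 's'
  'd' (3) + 5 = 8 → 'i'
  'o' (14) + 5 = 19 → 't'
  'w' (22) + 5 = 1 → 'b'
Result = "bnsitb"


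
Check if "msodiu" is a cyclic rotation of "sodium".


Word: "sodium", Candidate: "msodiu"
Method: check if candidate is substring of word+word
"sodiumsodium" contains "msodiu"? Yes
Is rotation = Yes


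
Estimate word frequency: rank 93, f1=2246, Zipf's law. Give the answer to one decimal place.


Zipf's law: f(r) = f(1) / r
f(1) = 2246
f(93) = 2246 / 93
= 24.2 occurrences


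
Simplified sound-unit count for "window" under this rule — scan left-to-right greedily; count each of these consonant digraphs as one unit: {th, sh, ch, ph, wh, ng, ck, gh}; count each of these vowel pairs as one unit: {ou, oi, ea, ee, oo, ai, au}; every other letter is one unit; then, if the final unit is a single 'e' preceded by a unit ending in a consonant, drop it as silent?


Word: "window" (6 letters)
Left-to-right scan:
  1. 'w' (letter)
  2. 'i' (letter)
  3. 'n' (letter)
  4. 'd' (letter)
  5. 'o' (letter)
  6. 'w' (letter)
Units from scan: 6
Sound units = 6 units


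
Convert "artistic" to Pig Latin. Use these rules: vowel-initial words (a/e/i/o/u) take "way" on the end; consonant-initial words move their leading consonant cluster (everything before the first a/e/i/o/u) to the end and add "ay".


Word: "artistic"
Starts with vowel → add 'way'
Pig Latin = "artisticway"


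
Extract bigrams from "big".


Word: "big" (length 3)
Number of bigrams = 3 - 2 + 1 = 2
  Position 0: "bi"
  Position 1: "ig"
Bigrams = "bi", "ig"


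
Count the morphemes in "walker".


Word: "walker"
Morphemes: walk + -er
Each morpheme carries meaning
= 2 morphemes


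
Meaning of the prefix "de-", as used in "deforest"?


Prefix: de-
As in: deforest -> de- + forest
Meaning = remove / reverse


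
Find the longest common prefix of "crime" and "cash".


Word 1: "crime"
Word 2: "cash"
Comparing from start:
  Pos 0: 'c' == 'c'
  Pos 1: 'r' != 'a' (stop)
LCP = "c" (length 1)


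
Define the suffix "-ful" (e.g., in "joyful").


Suffix: -ful
Example: joyful (joy + -ful)
Meaning = full of


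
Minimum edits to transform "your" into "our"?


Word 1: "your" (length 4)
Word 2: "our" (length 3)
One optimal edit sequence (insert/delete/substitute each cost 1):
  1. delete 'y'  (+1)
  2. keep 'o'
  3. keep 'u'
  4. keep 'r'
Total edit operations: 1
Edit distance = 1


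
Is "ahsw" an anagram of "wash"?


Word 1: "wash" → sorted: ahsw
Word 2: "ahsw" → sorted: ahsw
Same letters? ahsw == ahsw
Anagram = Yes


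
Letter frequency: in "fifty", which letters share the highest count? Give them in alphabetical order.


Word: "fifty"
Letter counts:
  'f': 2
  'i': 1
  't': 1
  'y': 1
Maximum count = 2
Most frequent = 'f' (2 times each)


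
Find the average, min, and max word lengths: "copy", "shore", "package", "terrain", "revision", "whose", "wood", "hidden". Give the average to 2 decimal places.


Lengths: "copy"=4, "shore"=5, "package"=7, "terrain"=7, "revision"=8, "whose"=5, "wood"=4, "hidden"=6
Sum = 46, Count = 8
Average = 46/8 = 5.75
= avg=5.75, min=4, max=8


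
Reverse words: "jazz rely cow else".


Original: "jazz rely cow else"
Words (1..n): jazz | rely | cow | else
Reversed (n..1): else | cow | rely | jazz
Result = "else cow rely jazz"


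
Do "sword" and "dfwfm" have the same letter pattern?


Pattern of "sword": [0, 1, 2, 3, 4]
Pattern of "dfwfm": [0, 1, 2, 1, 3]
Patterns do not match
Same pattern = No


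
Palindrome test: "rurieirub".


Word: "rurieirub"
Reversed: "burieirur"
Forward == Backward? rurieirub != burieirur
Palindrome = No


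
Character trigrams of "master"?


Word: "master" (length 6)
Number of trigrams = 6 - 3 + 1 = 4
  Position 0: "mas"
  Position 1: "ast"
  Position 2: "ste"
  Position 3: "ter"
Trigrams = "mas", "ast", "ste", "ter"


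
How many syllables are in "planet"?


Word: "planet"
Syllable breakdown: plan-et
Counting: 2 parts
= 2 syllables


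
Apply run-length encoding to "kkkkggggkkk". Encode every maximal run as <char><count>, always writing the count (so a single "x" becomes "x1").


String: "kkkkggggkkk"
Scanning for consecutive runs:
  'k' x 4
  'g' x 4
  'k' x 3
RLE = "k4g4k3"


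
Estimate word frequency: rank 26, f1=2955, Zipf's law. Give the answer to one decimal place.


Zipf's law: f(r) = f(1) / r
f(1) = 2955
f(26) = 2955 / 26
= 113.7 occurrences


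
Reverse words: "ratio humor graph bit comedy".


Original: "ratio humor graph bit comedy"
Words (1..n): ratio | humor | graph | bit | comedy
Reversed (n..1): comedy | bit | graph | humor | ratio
Result = "comedy bit graph humor ratio"


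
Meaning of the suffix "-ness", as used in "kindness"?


Suffix: -ness
Example: kindness = kind + -ness
Meaning = state of being


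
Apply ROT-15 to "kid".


Word: "kid"
Shift: 15
Each letter → (letter + shift) mod 26:
  'k' (10) + 15 = 25 → 'z'
  'i' (8) + 15 = 23 → 'x'
  'd' (3) + 15 = 18 → 's'
Result = "zxs"


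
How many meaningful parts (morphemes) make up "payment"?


Word: "payment"
Morphemes: pay / -ment
Each morpheme carries meaning
= 2 morphemes


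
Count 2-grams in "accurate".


Word: "accurate" (length 8)
Number of 2-grams = length - 2 + 1 = 8 - 2 + 1
= 7


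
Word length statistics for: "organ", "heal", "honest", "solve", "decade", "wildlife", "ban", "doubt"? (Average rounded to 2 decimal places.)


Lengths: "organ"=5, "heal"=4, "honest"=6, "solve"=5, "decade"=6, "wildlife"=8, "ban"=3, "doubt"=5
Sum = 42, Count = 8
Average = 42/8 = 5.25
= avg=5.25, min=3, max=8


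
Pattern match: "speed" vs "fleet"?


Pattern of "speed": [0, 1, 2, 2, 3]
Pattern of "fleet": [0, 1, 2, 2, 3]
Patterns match
Same pattern = Yes


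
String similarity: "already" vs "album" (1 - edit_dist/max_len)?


Word 1: "already" (length 7)
Word 2: "album" (length 5)
One optimal edit sequence:
  1. keep 'a'
  2. keep 'l'
  3. delete 'r'  (+1)
  4. delete 'e'  (+1)
  5. substitute 'a' -> 'b'  (+1)
  6. substitute 'd' -> 'u'  (+1)
  7. substitute 'y' -> 'm'  (+1)
Edit distance = 5
Max length = max(7, 5) = 7
Similarity = 1 - 5/7
= 0.2857


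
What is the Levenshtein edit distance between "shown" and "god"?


Word 1: "shown" (length 5)
Word 2: "god" (length 3)
One optimal edit sequence (insert/delete/substitute each cost 1):
  1. delete 's'  (+1)
  2. substitute 'h' -> 'g'  (+1)
  3. keep 'o'
  4. delete 'w'  (+1)
  5. substitute 'n' -> 'd'  (+1)
Total edit operations: 4
Edit distance = 4


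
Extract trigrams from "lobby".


Word: "lobby" (length 5)
Number of trigrams = 5 - 3 + 1 = 3
  Position 0: "lob"
  Position 1: "obb"
  Position 2: "bby"
Trigrams = "lob", "obb", "bby"


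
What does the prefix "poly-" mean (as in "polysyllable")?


Prefix: poly-
Example: polysyllable = poly- + syllable
Meaning = many


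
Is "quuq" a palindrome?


Word: "quuq"
Reversed: "quuq"
Forward == Backward? quuq == quuq
Palindrome = Yes


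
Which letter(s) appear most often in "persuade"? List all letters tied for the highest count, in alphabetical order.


Word: "persuade"
Letter counts:
  'a': 1
  'd': 1
  'e': 2
  'p': 1
  'r': 1
  's': 1
  'u': 1
Maximum count = 2
Most frequent = 'e' (2 times each)


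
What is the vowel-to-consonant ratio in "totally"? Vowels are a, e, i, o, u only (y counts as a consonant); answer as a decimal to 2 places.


Word: "totally"
Vowels (a,e,i,o,u): 2
Consonants: 5
Ratio = 2/5
= 0.40


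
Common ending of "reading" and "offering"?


Word 1: "reading"
Word 2: "offering"
Comparing from end:
  Pos -1: 'g' == 'g'
  Pos -2: 'n' == 'n'
  Pos -3: 'i' == 'i'
  Pos -4: 'd' != 'r' (stop)
LCS = "ing" (length 3)


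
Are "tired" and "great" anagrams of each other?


Word 1: "tired" → sorted: deirt
Word 2: "great" → sorted: aegrt
Same letters? deirt != aegrt
Anagram = No


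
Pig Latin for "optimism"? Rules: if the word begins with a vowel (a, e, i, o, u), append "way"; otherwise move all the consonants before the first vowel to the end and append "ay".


Word: "optimism"
Starts with vowel → add 'way'
Pig Latin = "optimismway"


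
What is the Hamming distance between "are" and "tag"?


Comparing character by character (same length = 3):
  Pos 0: 'a' vs 't' !=
  Pos 1: 'r' vs 'a' !=
  Pos 2: 'e' vs 'g' !=
Hamming distance = 3


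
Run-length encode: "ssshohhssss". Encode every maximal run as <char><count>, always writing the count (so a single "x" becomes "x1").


String: "ssshohhssss"
Scanning for consecutive runs:
  's' x 3
  'h' x 1
  'o' x 1
  'h' x 2
  's' x 4
RLE = "s3h1o1h2s4"


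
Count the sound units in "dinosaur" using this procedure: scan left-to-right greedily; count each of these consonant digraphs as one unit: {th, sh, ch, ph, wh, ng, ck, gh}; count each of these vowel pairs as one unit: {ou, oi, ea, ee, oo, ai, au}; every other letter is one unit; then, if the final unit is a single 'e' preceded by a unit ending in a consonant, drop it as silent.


Word: "dinosaur" (8 letters)
Left-to-right scan:
  [1] 'd' (letter)
  [2] 'i' (letter)
  [3] 'n' (letter)
  [4] 'o' (letter)
  [5] 's' (letter)
  [6] 'au' (vowel-pair)
  [7] 'r' (letter)
Units from scan: 7
Sound units = 7 units


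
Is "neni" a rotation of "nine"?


Word: "nine", Candidate: "neni"
Method: check if candidate is substring of word+word
"ninenine" contains "neni"? Yes
Is rotation = Yes


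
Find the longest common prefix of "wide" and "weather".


Word 1: "wide"
Word 2: "weather"
Comparing from start:
  Pos 0: 'w' == 'w'
  Pos 1: 'i' != 'e' (stop)
LCP = "w" (length 1)


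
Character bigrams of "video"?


Word: "video" (length 5)
Number of bigrams = 5 - 2 + 1 = 4
  Position 0: "vi"
  Position 1: "id"
  Position 2: "de"
  Position 3: "eo"
Bigrams = "vi", "id", "de", "eo"


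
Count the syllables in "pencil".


Word: "pencil"
Syllable breakdown: pen · cil
Counting: 2 parts
= 2 syllables


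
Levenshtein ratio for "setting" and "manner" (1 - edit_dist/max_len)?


Word 1: "setting" (length 7)
Word 2: "manner" (length 6)
One optimal edit sequence:
  1. delete 's'  (+1)
  2. substitute 'e' -> 'm'  (+1)
  3. substitute 't' -> 'a'  (+1)
  4. substitute 't' -> 'n'  (+1)
  5. substitute 'i' -> 'n'  (+1)
  6. substitute 'n' -> 'e'  (+1)
  7. substitute 'g' -> 'r'  (+1)
Edit distance = 7
Max length = max(7, 6) = 7
Similarity = 1 - 7/7
= 0.0000


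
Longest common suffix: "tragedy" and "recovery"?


Word 1: "tragedy"
Word 2: "recovery"
Comparing from end:
  Pos -1: 'y' == 'y'
  Pos -2: 'd' != 'r' (stop)
LCS = "y" (length 1)


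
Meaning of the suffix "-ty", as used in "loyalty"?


Suffix: -ty
As in: loyalty -> loyal + -ty
Meaning = quality of


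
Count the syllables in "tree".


Word: "tree"
Syllable breakdown: tree
Counting: 1 part
= 1 syllable


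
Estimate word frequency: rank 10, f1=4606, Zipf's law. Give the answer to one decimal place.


Zipf's law: f(r) = f(1) / r
f(1) = 4606
f(10) = 4606 / 10
= 460.6 occurrences


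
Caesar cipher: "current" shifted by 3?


Word: "current"
Shift: 3
Each letter → (letter + shift) mod 26:
  'c' (2) + 3 = 5 → 'f'
  'u' (20) + 3 = 23 → 'x'
  'r' (17) + 3 = 20 → 'u'
  'r' (17) + 3 = 20 → 'u'
  'e' (4) + 3 = 7 → 'h'
  'n' (13) + 3 = 16 → 'q'
  't' (19) + 3 = 22 → 'w'
Result = "fxuuhqw"


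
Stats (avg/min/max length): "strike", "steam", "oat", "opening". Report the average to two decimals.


Lengths: "strike"=6, "steam"=5, "oat"=3, "opening"=7
Sum = 21, Count = 4
Average = 21/4 = 5.25
= avg=5.25, min=3, max=7


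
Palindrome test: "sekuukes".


Word: "sekuukes"
Reversed: "sekuukes"
Forward == Backward? sekuukes == sekuukes
Palindrome = Yes


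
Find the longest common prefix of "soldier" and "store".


Word 1: "soldier"
Word 2: "store"
Comparing from start:
  Pos 0: 's' == 's'
  Pos 1: 'o' != 't' (stop)
LCP = "s" (length 1)


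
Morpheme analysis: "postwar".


Word: "postwar"
Morphemes: post- | war
Each morpheme carries meaning
= 2 morphemes


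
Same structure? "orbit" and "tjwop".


Pattern of "orbit": [0, 1, 2, 3, 4]
Pattern of "tjwop": [0, 1, 2, 3, 4]
Patterns match
Same pattern = Yes


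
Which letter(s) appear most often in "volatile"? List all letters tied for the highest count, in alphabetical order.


Word: "volatile"
Letter counts:
  'a': 1
  'e': 1
  'i': 1
  'l': 2
  'o': 1
  't': 1
  'v': 1
Maximum count = 2
Most frequent = 'l' (2 times each)


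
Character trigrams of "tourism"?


Word: "tourism" (length 7)
Number of trigrams = 7 - 3 + 1 = 5
  Position 0: "tou"
  Position 1: "our"
  Position 2: "uri"
  Position 3: "ris"
  Position 4: "ism"
Trigrams = "tou", "our", "uri", "ris", "ism"


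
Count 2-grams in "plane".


Word: "plane" (length 5)
Number of 2-grams = length - 2 + 1 = 5 - 2 + 1
= 4


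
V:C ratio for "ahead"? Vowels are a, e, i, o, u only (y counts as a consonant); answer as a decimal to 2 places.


Word: "ahead"
Vowels (a,e,i,o,u): 3
Consonants: 2
Ratio = 3/2
= 1.50


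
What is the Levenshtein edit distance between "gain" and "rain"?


Word 1: "gain" (length 4)
Word 2: "rain" (length 4)
One optimal edit sequence (insert/delete/substitute each cost 1):
  1. substitute 'g' -> 'r'  (+1)
  2. keep 'a'
  3. keep 'i'
  4. keep 'n'
Total edit operations: 1
Edit distance = 1


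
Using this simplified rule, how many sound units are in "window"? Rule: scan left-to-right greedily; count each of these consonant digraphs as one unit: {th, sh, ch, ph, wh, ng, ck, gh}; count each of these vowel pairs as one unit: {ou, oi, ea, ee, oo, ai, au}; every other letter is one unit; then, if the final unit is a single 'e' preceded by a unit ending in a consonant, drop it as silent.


Word: "window" (6 letters)
Left-to-right scan:
  1. 'w' (letter)
  2. 'i' (letter)
  3. 'n' (letter)
  4. 'd' (letter)
  5. 'o' (letter)
  6. 'w' (letter)
Units from scan: 6
Sound units = 6 units


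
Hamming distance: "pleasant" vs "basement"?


Comparing character by character (same length = 8):
  Pos 0: 'p' vs 'b' !=
  Pos 1: 'l' vs 'a' !=
  Pos 2: 'e' vs 's' !=
  Pos 3: 'a' vs 'e' !=
  Pos 4: 's' vs 'm' !=
  Pos 5: 'a' vs 'e' !=
  Pos 6: 'n' vs 'n' =
  Pos 7: 't' vs 't' =
Hamming distance = 6


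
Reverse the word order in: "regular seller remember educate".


Original: "regular seller remember educate"
Words (1..n): regular | seller | remember | educate
Reversed (n..1): educate | remember | seller | regular
Result = "educate remember seller regular"


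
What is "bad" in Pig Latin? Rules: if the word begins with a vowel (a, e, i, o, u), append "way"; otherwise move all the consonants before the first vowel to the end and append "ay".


Word: "bad"
Starts with consonant(s) → move to end, add 'ay'
Consonant cluster: "b"
Pig Latin = "adbay"


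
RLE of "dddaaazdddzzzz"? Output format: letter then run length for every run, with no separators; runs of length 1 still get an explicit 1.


String: "dddaaazdddzzzz"
Scanning for consecutive runs:
  'd' x 3
  'a' x 3
  'z' x 1
  'd' x 3
  'z' x 4
RLE = "d3a3z1d3z4"


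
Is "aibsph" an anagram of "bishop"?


Word 1: "bishop" → sorted: bhiops
Word 2: "aibsph" → sorted: abhips
Same letters? bhiops != abhips
Anagram = No


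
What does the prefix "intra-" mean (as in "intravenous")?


Prefix: intra-
As in: intravenous -> intra- + venous
Meaning = within


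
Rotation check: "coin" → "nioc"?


Word: "coin", Candidate: "nioc"
Method: check if candidate is substring of word+word
"coincoin" contains "nioc"? No
Is rotation = No


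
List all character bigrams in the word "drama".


Word: "drama" (length 5)
Number of bigrams = 5 - 2 + 1 = 4
  Position 0: "dr"
  Position 1: "ra"
  Position 2: "am"
  Position 3: "ma"
Bigrams = "dr", "ra", "am", "ma"


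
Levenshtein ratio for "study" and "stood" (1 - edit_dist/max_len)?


Word 1: "study" (length 5)
Word 2: "stood" (length 5)
One optimal edit sequence:
  1. keep 's'
  2. keep 't'
  3. substitute 'u' -> 'o'  (+1)
  4. substitute 'd' -> 'o'  (+1)
  5. substitute 'y' -> 'd'  (+1)
Edit distance = 3
Max length = max(5, 5) = 5
Similarity = 1 - 3/5
= 0.4000


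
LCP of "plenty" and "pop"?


Word 1: "plenty"
Word 2: "pop"
Comparing from start:
  Pos 0: 'p' == 'p'
  Pos 1: 'l' != 'o' (stop)
LCP = "p" (length 1)


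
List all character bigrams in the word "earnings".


Word: "earnings" (length 8)
Number of bigrams = 8 - 2 + 1 = 7
  Position 0: "ea"
  Position 1: "ar"
  Position 2: "rn"
  Position 3: "ni"
  Position 4: "in"
  Position 5: "ng"
  Position 6: "gs"
Bigrams = "ea", "ar", "rn", "ni", "in", "ng", "gs"


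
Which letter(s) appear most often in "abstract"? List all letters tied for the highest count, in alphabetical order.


Word: "abstract"
Letter counts:
  'a': 2
  'b': 1
  'c': 1
  'r': 1
  's': 1
  't': 2
Maximum count = 2
Most frequent = 'a', 't' (2 times each)


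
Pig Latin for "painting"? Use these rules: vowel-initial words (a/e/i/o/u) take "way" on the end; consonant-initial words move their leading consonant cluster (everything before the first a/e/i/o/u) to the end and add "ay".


Word: "painting"
Starts with consonant(s) → move to end, add 'ay'
Consonant cluster: "p"
Pig Latin = "aintingpay"


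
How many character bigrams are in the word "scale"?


Word: "scale" (length 5)
Number of 2-grams = length - 2 + 1 = 5 - 2 + 1
= 4


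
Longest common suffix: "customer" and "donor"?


Word 1: "customer"
Word 2: "donor"
Comparing from end:
  Pos -1: 'r' == 'r'
  Pos -2: 'e' != 'o' (stop)
LCS = "r" (length 1)


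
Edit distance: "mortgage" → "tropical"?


Word 1: "mortgage" (length 8)
Word 2: "tropical" (length 8)
One optimal edit sequence (insert/delete/substitute each cost 1):
  1. insert 't'  (+1)
  2. substitute 'm' -> 'r'  (+1)
  3. keep 'o'
  4. substitute 'r' -> 'p'  (+1)
  5. substitute 't' -> 'i'  (+1)
  6. substitute 'g' -> 'c'  (+1)
  7. keep 'a'
  8. delete 'g'  (+1)
  9. substitute 'e' -> 'l'  (+1)
Total edit operations: 7
Edit distance = 7


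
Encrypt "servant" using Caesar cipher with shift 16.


Word: "servant"
Shift: 16
Each letter → (letter + shift) mod 26:
  's' (18) + 16 = 8 → 'i'
  'e' (4) + 16 = 20 → 'u'
  'r' (17) + 16 = 7 → 'h'
  'v' (21) + 16 = 11 → 'l'
  'a' (0) + 16 = 16 → 'q'
  'n' (13) + 16 = 3 → 'd'
  't' (19) + 16 = 9 → 'j'
Result = "iuhlqdj"


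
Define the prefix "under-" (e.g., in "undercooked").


Prefix: under-
Example: undercooked = under- + cooked
Meaning = insufficient


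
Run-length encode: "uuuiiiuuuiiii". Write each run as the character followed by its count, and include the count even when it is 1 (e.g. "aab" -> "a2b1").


String: "uuuiiiuuuiiii"
Scanning for consecutive runs:
  'u' x 3
  'i' x 3
  'u' x 3
  'i' x 4
RLE = "u3i3u3i4"


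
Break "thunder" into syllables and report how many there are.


Word: "thunder"
Syllable breakdown: thun-der
Counting: 2 parts
= 2 syllables


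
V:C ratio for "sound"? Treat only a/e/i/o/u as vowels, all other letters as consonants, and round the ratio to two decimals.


Word: "sound"
Vowels (a,e,i,o,u): 2
Consonants: 3
Ratio = 2/3
= 0.67


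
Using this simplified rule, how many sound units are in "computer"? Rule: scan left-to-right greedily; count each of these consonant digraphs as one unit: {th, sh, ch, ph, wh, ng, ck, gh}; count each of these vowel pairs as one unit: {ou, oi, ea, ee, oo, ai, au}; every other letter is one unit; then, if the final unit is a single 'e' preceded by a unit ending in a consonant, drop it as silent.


Word: "computer" (8 letters)
Left-to-right scan:
  [1] 'c' (letter)
  [2] 'o' (letter)
  [3] 'm' (letter)
  [4] 'p' (letter)
  [5] 'u' (letter)
  [6] 't' (letter)
  [7] 'e' (letter)
  [8] 'r' (letter)
Units from scan: 8
Sound units = 8 units


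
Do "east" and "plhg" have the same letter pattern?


Pattern of "east": [0, 1, 2, 3]
Pattern of "plhg": [0, 1, 2, 3]
Patterns match
Same pattern = Yes


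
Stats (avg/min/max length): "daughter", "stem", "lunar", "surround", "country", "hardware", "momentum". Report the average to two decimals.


Lengths: "daughter"=8, "stem"=4, "lunar"=5, "surround"=8, "country"=7, "hardware"=8, "momentum"=8
Sum = 48, Count = 7
Average = 48/7 = 6.86
= avg=6.86, min=4, max=8


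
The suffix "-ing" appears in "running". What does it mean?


Suffix: -ing
Example: running = run + -ing, with a spelling change
Meaning = present participle


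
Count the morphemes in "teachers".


Word: "teachers"
Morphemes: teach + -er + -s
Each morpheme carries meaning
= 3 morphemes


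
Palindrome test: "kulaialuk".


Word: "kulaialuk"
Reversed: "kulaialuk"
Forward == Backward? kulaialuk == kulaialuk
Palindrome = Yes


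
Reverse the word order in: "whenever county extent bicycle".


Original: "whenever county extent bicycle"
Words (1..n): whenever | county | extent | bicycle
Reversed (n..1): bicycle | extent | county | whenever
Result = "bicycle extent county whenever"


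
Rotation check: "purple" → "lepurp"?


Word: "purple", Candidate: "lepurp"
Method: check if candidate is substring of word+word
"purplepurple" contains "lepurp"? Yes
Is rotation = Yes


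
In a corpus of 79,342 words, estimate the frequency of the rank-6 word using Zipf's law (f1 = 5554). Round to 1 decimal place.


Zipf's law: f(r) = f(1) / r
f(1) = 5554
f(6) = 5554 / 6
= 925.7 occurrences


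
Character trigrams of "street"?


Word: "street" (length 6)
Number of trigrams = 6 - 3 + 1 = 4
  Position 0: "str"
  Position 1: "tre"
  Position 2: "ree"
  Position 3: "eet"
Trigrams = "str", "tre", "ree", "eet"


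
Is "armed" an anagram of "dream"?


Word 1: "dream" → sorted: ademr
Word 2: "armed" → sorted: ademr
Same letters? ademr == ademr
Anagram = Yes


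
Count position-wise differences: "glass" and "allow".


Comparing character by character (same length = 5):
  Pos 0: 'g' vs 'a' !=
  Pos 1: 'l' vs 'l' =
  Pos 2: 'a' vs 'l' !=
  Pos 3: 's' vs 'o' !=
  Pos 4: 's' vs 'w' !=
Hamming distance = 4


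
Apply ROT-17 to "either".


Word: "either"
Shift: 17
Each letter → (letter + shift) mod 26:
  'e' (4) + 17 = 21 → 'v'
  'i' (8) + 17 = 25 → 'z'
  't' (19) + 17 = 10 → 'k'
  'h' (7) + 17 = 24 → 'y'
  'e' (4) + 17 = 21 → 'v'
  'r' (17) + 17 = 8 → 'i'
Result = "vzkyvi"


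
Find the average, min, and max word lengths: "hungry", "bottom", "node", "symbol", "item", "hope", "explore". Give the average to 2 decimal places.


Lengths: "hungry"=6, "bottom"=6, "node"=4, "symbol"=6, "item"=4, "hope"=4, "explore"=7
Sum = 37, Count = 7
Average = 37/7 = 5.29
= avg=5.29, min=4, max=7


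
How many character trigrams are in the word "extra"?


Word: "extra" (length 5)
Number of 3-grams = length - 3 + 1 = 5 - 3 + 1
= 3


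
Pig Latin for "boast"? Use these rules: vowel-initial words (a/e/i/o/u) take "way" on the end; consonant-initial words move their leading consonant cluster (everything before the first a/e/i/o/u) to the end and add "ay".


Word: "boast"
Starts with consonant(s) → move to end, add 'ay'
Consonant cluster: "b"
Pig Latin = "oastbay"
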